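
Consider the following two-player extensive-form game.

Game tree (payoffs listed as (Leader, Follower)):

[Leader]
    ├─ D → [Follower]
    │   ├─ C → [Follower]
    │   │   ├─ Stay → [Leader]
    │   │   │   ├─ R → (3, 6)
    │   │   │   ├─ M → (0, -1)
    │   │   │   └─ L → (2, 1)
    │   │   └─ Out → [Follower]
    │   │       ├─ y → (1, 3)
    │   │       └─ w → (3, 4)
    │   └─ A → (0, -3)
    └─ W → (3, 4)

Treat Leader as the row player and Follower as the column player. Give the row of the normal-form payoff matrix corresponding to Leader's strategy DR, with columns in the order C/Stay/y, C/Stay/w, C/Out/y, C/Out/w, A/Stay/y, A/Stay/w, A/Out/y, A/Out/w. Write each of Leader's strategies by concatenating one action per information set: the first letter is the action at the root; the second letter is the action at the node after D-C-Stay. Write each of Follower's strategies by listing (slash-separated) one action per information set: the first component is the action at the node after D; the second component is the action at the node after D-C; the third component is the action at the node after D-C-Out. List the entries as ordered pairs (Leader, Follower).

vs C/Stay/y: Leader plays D → Follower plays C at [D] → Follower plays Stay at [D-C] → Leader plays R at [D-C-Stay] → (3, 6)
vs C/Stay/w: Leader plays D → Follower plays C at [D] → Follower plays Stay at [D-C] → Leader plays R at [D-C-Stay] → (3, 6)
vs C/Out/y: Leader plays D → Follower plays C at [D] → Follower plays Out at [D-C] → Follower plays y at [D-C-Out] → (1, 3)
vs C/Out/w: Leader plays D → Follower plays C at [D] → Follower plays Out at [D-C] → Follower plays w at [D-C-Out] → (3, 4)
vs A/Stay/y: Leader plays D → Follower plays A at [D] → (0, -3)
vs A/Stay/w: Leader plays D → Follower plays A at [D] → (0, -3)
vs A/Out/y: Leader plays D → Follower plays A at [D] → (0, -3)
vs A/Out/w: Leader plays D → Follower plays A at [D] → (0, -3)

(3,6) (3,6) (1,3) (3,4) (0,-3) (0,-3) (0,-3) (0,-3)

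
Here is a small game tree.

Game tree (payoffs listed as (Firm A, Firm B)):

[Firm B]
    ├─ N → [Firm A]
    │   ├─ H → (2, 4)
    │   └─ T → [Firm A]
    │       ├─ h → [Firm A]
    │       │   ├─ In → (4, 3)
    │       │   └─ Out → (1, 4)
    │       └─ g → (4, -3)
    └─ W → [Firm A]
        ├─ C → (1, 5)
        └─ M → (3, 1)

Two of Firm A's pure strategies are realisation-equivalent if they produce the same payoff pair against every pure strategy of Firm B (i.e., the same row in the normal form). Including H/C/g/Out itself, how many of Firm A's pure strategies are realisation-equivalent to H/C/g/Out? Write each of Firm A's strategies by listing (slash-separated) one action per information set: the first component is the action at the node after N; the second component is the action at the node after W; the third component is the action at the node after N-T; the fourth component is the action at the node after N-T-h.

4

Row for H/C/g/Out (columns N, W): (2,4) (1,5).
Under H/C/g/Out, Firm A's choice at the node after N-T and at the node after N-T-h can never be reached regardless of what Firm B does, so varying those choices leaves every outcome unchanged.
Holding the reachable choices fixed and varying the unreachable ones freely already gives 2 × 2 = 4 equivalent strategies.
No other strategy reproduces this row, so those 4 are the full class: H/C/h/In, H/C/h/Out, H/C/g/In, H/C/g/Out.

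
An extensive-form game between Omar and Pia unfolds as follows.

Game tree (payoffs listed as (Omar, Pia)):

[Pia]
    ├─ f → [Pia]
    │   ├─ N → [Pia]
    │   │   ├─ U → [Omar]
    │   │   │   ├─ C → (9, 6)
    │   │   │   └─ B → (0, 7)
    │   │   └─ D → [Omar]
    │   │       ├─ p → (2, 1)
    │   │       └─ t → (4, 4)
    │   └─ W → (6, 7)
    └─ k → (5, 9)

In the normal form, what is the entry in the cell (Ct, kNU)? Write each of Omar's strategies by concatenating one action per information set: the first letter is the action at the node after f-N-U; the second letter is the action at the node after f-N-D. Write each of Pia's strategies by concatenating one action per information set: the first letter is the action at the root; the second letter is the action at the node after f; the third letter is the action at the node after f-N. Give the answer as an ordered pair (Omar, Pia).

Trace the play path from the root:
  Pia plays k
→ terminal payoff (5, 9).
(Omar's choice at the node after f-N-U is never reached on this path, so it doesn't affect the outcome.)

(5, 9)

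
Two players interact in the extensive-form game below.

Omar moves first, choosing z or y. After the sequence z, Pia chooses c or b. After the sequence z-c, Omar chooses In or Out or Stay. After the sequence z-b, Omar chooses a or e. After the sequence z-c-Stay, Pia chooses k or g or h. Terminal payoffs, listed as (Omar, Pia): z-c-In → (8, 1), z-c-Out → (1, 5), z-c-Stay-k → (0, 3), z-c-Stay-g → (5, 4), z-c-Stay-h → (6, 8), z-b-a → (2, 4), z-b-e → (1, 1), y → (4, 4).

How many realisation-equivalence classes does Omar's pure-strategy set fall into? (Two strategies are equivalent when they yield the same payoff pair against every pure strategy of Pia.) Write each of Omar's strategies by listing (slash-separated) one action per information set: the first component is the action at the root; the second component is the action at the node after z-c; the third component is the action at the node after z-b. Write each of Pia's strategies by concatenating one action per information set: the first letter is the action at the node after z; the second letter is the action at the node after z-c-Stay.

7

Omar has 12 pure strategies: z/In/a, z/In/e, z/Out/a, z/Out/e, z/Stay/a, z/Stay/e, y/In/a, y/In/e, y/Out/a, y/Out/e, y/Stay/a, y/Stay/e. Columns: ck, cg, ch, bk, bg, bh.
{z/In/a} → row (8,1) (8,1) (8,1) (2,4) (2,4) (2,4)
{z/In/e} → row (8,1) (8,1) (8,1) (1,1) (1,1) (1,1)
{z/Out/a} → row (1,5) (1,5) (1,5) (2,4) (2,4) (2,4)
{z/Out/e} → row (1,5) (1,5) (1,5) (1,1) (1,1) (1,1)
{z/Stay/a} → row (0,3) (5,4) (6,8) (2,4) (2,4) (2,4)
{z/Stay/e} → row (0,3) (5,4) (6,8) (1,1) (1,1) (1,1)
{y/In/a, y/In/e, y/Out/a, y/Out/e, y/Stay/a, y/Stay/e} → row (4,4) (4,4) (4,4) (4,4) (4,4) (4,4)
That's 7 distinct rows out of 12 strategies.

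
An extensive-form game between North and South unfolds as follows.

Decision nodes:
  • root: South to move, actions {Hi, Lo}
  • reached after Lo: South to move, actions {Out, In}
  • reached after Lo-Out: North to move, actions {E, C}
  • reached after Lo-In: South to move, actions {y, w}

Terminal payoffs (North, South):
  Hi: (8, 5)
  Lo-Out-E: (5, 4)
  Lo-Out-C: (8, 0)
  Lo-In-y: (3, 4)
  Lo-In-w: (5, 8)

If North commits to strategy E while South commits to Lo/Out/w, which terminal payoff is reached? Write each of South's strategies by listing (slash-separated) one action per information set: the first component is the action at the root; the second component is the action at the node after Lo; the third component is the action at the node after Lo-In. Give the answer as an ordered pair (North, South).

Trace the play path from the root:
  South plays Lo
  South plays Out at [Lo]
  North plays E at [Lo-Out]
→ terminal payoff (5, 4).
(South's choice at the node after Lo-In is never reached on this path, so it doesn't affect the outcome.)

(5, 4)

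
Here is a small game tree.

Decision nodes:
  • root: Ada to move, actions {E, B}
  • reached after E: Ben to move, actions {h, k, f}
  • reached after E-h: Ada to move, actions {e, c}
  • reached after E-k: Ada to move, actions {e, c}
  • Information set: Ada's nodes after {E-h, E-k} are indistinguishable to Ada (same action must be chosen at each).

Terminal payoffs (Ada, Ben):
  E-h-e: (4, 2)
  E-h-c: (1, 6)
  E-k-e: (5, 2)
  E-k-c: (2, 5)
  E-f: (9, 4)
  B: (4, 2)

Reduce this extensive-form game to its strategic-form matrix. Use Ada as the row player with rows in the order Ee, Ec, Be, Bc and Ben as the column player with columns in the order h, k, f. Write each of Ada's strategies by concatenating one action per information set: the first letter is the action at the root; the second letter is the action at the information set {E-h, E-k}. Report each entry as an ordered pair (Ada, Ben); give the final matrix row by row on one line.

            h        k        f
  Ee    (4,2)    (5,2)    (9,4)
  Ec    (1,6)    (2,5)    (9,4)
  Be    (4,2)    (4,2)    (4,2)
  Bc    (4,2)    (4,2)    (4,2)

Ee: (4,2) (5,2) (9,4) | Ec: (1,6) (2,5) (9,4) | Be: (4,2) (4,2) (4,2) | Bc: (4,2) (4,2) (4,2)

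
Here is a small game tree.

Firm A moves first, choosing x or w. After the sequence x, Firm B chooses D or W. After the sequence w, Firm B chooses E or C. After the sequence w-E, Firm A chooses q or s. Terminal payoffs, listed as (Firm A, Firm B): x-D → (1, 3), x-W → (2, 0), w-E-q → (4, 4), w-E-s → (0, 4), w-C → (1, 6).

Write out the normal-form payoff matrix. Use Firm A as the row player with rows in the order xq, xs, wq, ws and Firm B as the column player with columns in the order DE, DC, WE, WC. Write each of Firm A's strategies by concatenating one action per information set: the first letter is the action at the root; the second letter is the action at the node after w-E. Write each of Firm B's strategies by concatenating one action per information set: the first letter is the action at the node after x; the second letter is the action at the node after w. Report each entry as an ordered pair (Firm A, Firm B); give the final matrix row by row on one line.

xq: (1,3) (1,3) (2,0) (2,0) | xs: (1,3) (1,3) (2,0) (2,0) | wq: (4,4) (1,6) (4,4) (1,6) | ws: (0,4) (1,6) (0,4) (1,6)

           DE       DC       WE       WC
  xq    (1,3)    (1,3)    (2,0)    (2,0)
  xs    (1,3)    (1,3)    (2,0)    (2,0)
  wq    (4,4)    (1,6)    (4,4)    (1,6)
  ws    (0,4)    (1,6)    (0,4)    (1,6)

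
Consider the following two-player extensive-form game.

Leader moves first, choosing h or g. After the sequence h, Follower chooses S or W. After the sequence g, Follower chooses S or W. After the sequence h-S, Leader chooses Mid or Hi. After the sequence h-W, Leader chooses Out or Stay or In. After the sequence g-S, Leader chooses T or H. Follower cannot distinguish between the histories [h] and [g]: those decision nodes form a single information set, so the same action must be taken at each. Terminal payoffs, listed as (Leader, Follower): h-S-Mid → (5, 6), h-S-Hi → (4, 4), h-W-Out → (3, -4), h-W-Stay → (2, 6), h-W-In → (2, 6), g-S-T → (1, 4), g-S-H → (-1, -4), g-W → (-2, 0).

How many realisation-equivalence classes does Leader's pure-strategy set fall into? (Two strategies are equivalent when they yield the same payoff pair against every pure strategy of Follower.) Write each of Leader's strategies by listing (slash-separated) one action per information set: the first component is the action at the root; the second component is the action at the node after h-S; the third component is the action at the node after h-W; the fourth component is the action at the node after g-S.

Leader has 24 pure strategies: h/Mid/Out/T, h/Mid/Out/H, h/Mid/Stay/T, h/Mid/Stay/H, h/Mid/In/T, h/Mid/In/H, h/Hi/Out/T, h/Hi/Out/H, h/Hi/Stay/T, h/Hi/Stay/H, h/Hi/In/T, h/Hi/In/H, g/Mid/Out/T, g/Mid/Out/H, g/Mid/Stay/T, g/Mid/Stay/H, g/Mid/In/T, g/Mid/In/H, g/Hi/Out/T, g/Hi/Out/H, g/Hi/Stay/T, g/Hi/Stay/H, g/Hi/In/T, g/Hi/In/H. Columns: S, W.
{h/Mid/Out/T, h/Mid/Out/H} → row (5,6) (3,-4)
{h/Mid/Stay/T, h/Mid/Stay/H, h/Mid/In/T, h/Mid/In/H} → row (5,6) (2,6)
{h/Hi/Out/T, h/Hi/Out/H} → row (4,4) (3,-4)
{h/Hi/Stay/T, h/Hi/Stay/H, h/Hi/In/T, h/Hi/In/H} → row (4,4) (2,6)
{g/Mid/Out/T, g/Mid/Stay/T, g/Mid/In/T, g/Hi/Out/T, g/Hi/Stay/T, g/Hi/In/T} → row (1,4) (-2,0)
{g/Mid/Out/H, g/Mid/Stay/H, g/Mid/In/H, g/Hi/Out/H, g/Hi/Stay/H, g/Hi/In/H} → row (-1,-4) (-2,0)
That's 6 distinct rows out of 24 strategies.

6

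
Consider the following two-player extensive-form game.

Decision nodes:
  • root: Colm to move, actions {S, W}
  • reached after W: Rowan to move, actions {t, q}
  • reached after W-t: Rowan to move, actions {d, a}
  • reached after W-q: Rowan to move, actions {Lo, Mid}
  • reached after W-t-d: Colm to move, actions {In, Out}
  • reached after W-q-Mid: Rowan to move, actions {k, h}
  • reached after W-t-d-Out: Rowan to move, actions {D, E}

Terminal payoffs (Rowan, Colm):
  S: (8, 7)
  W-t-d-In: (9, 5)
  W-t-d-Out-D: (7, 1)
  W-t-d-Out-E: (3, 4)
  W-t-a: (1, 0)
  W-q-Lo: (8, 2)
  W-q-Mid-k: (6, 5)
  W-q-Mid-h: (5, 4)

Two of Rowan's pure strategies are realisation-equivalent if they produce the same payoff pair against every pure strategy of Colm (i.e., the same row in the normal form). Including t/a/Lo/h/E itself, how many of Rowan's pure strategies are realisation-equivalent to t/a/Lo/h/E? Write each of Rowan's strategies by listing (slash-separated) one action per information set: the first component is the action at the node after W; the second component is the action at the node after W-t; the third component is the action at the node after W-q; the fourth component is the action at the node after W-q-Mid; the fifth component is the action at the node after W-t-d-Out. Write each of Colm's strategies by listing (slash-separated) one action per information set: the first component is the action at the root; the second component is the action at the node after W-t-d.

8

Row for t/a/Lo/h/E (columns S/In, S/Out, W/In, W/Out): (8,7) (8,7) (1,0) (1,0).
Under t/a/Lo/h/E, Rowan's choice at the node after W-q and at the node after W-q-Mid and at the node after W-t-d-Out can never be reached regardless of what Colm does, so varying those choices leaves every outcome unchanged.
Holding the reachable choices fixed and varying the unreachable ones freely already gives 2 × 2 × 2 = 8 equivalent strategies.
No other strategy reproduces this row, so those 8 are the full class: t/a/Lo/k/D, t/a/Lo/k/E, t/a/Lo/h/D, t/a/Lo/h/E, t/a/Mid/k/D, t/a/Mid/k/E, t/a/Mid/h/D, t/a/Mid/h/E.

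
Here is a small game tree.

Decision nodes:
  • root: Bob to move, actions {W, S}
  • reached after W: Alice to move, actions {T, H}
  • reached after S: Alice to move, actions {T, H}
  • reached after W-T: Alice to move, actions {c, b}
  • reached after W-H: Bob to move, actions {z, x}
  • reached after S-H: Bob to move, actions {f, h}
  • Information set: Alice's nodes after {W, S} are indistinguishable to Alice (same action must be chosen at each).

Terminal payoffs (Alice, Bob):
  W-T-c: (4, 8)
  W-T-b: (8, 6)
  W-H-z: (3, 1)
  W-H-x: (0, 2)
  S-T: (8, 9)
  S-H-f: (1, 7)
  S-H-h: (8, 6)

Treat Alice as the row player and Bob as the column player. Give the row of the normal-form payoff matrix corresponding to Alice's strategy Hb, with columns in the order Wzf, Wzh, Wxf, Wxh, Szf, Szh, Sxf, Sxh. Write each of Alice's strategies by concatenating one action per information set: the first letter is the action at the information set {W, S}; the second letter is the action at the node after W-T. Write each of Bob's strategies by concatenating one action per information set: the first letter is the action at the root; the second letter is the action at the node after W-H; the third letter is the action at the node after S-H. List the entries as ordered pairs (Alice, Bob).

vs Wzf: Bob plays W → Alice plays H at [W] → Bob plays z at [W-H] → (3, 1)
vs Wzh: Bob plays W → Alice plays H at [W] → Bob plays z at [W-H] → (3, 1)
vs Wxf: Bob plays W → Alice plays H at [W] → Bob plays x at [W-H] → (0, 2)
vs Wxh: Bob plays W → Alice plays H at [W] → Bob plays x at [W-H] → (0, 2)
vs Szf: Bob plays S → Alice plays H at [S] → Bob plays f at [S-H] → (1, 7)
vs Szh: Bob plays S → Alice plays H at [S] → Bob plays h at [S-H] → (8, 6)
vs Sxf: Bob plays S → Alice plays H at [S] → Bob plays f at [S-H] → (1, 7)
vs Sxh: Bob plays S → Alice plays H at [S] → Bob plays h at [S-H] → (8, 6)

(3,1) (3,1) (0,2) (0,2) (1,7) (8,6) (1,7) (8,6)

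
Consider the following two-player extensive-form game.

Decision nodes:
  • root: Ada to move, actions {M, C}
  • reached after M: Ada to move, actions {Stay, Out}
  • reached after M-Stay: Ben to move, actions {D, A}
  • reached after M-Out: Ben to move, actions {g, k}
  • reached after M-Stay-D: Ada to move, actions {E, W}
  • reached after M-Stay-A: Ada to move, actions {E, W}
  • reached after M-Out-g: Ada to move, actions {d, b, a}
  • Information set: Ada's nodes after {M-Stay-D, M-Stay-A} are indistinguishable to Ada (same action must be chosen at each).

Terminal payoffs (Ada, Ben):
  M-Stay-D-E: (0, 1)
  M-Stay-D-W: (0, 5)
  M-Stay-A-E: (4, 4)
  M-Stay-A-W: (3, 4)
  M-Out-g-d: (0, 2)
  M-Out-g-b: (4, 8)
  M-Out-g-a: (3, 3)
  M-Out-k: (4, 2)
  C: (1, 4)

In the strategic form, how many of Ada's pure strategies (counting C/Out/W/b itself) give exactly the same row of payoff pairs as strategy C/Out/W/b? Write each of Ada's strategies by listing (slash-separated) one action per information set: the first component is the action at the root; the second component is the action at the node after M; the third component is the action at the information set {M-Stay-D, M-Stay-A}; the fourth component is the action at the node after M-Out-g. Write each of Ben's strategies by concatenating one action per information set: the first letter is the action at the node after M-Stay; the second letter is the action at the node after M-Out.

Row for C/Out/W/b (columns Dg, Dk, Ag, Ak): (1,4) (1,4) (1,4) (1,4).
Under C/Out/W/b, Ada's choice at the node after M and at the information set {M-Stay-D, M-Stay-A} and at the node after M-Out-g can never be reached regardless of what Ben does, so varying those choices leaves every outcome unchanged.
Holding the reachable choices fixed and varying the unreachable ones freely already gives 2 × 2 × 3 = 12 equivalent strategies.
No other strategy reproduces this row, so those 12 are the full class: C/Stay/E/d, C/Stay/E/b, C/Stay/E/a, C/Stay/W/d, C/Stay/W/b, C/Stay/W/a, C/Out/E/d, C/Out/E/b, C/Out/E/a, C/Out/W/d, C/Out/W/b, C/Out/W/a.

12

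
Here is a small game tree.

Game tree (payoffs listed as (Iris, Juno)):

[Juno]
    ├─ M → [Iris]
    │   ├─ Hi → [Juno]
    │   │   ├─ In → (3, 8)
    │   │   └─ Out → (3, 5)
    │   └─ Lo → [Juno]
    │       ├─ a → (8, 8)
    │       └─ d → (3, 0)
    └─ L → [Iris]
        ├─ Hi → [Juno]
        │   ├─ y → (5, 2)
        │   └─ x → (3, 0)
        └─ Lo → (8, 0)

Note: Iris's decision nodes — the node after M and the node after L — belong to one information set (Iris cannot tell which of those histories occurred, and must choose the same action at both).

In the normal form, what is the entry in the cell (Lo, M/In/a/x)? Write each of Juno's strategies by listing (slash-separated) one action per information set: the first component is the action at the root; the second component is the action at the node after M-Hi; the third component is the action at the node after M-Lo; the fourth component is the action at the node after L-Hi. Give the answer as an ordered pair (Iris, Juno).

Trace the play path from the root:
  Juno plays M
  Iris plays Lo at [M]
  Juno plays a at [M-Lo]
→ terminal payoff (8, 8).
(Juno's choice at the node after M-Hi is never reached on this path, so it doesn't affect the outcome.)

(8, 8)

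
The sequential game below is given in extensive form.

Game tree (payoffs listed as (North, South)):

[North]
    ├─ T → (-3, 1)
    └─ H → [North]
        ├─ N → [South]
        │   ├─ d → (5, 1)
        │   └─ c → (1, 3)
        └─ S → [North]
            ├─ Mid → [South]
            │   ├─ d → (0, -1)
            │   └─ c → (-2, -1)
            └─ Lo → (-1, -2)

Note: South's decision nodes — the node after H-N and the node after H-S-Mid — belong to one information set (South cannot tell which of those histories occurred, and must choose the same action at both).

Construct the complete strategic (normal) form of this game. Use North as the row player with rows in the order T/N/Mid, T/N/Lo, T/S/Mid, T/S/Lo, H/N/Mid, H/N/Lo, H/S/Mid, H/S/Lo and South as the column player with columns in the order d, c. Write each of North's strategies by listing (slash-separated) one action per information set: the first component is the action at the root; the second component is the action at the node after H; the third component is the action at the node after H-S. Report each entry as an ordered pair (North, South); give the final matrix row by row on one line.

T/N/Mid: (-3,1) (-3,1) | T/N/Lo: (-3,1) (-3,1) | T/S/Mid: (-3,1) (-3,1) | T/S/Lo: (-3,1) (-3,1) | H/N/Mid: (5,1) (1,3) | H/N/Lo: (5,1) (1,3) | H/S/Mid: (0,-1) (-2,-1) | H/S/Lo: (-1,-2) (-1,-2)

               d        c
T/N/Mid   (-3,1)   (-3,1)
 T/N/Lo   (-3,1)   (-3,1)
T/S/Mid   (-3,1)   (-3,1)
 T/S/Lo   (-3,1)   (-3,1)
H/N/Mid    (5,1)    (1,3)
 H/N/Lo    (5,1)    (1,3)
H/S/Mid   (0,-1)  (-2,-1)
 H/S/Lo  (-1,-2)  (-1,-2)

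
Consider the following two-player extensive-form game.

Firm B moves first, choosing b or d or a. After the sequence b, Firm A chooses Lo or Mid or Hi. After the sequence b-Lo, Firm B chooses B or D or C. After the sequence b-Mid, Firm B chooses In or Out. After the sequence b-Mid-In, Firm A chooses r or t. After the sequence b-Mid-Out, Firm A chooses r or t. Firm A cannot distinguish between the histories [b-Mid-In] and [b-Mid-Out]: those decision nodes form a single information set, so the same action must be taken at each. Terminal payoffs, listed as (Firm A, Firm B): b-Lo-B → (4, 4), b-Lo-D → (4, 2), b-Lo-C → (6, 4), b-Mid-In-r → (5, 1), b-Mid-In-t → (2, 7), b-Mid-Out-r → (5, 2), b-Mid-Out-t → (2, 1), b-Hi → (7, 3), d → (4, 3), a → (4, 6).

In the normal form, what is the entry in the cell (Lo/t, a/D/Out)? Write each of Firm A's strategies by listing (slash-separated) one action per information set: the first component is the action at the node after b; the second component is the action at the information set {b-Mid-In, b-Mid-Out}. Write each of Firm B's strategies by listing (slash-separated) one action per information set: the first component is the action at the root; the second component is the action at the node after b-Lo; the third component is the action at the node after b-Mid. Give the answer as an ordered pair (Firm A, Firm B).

(4, 6)

Trace the play path from the root:
  Firm B plays a
→ terminal payoff (4, 6).
(Firm A's choice at the node after b is never reached on this path, so it doesn't affect the outcome.)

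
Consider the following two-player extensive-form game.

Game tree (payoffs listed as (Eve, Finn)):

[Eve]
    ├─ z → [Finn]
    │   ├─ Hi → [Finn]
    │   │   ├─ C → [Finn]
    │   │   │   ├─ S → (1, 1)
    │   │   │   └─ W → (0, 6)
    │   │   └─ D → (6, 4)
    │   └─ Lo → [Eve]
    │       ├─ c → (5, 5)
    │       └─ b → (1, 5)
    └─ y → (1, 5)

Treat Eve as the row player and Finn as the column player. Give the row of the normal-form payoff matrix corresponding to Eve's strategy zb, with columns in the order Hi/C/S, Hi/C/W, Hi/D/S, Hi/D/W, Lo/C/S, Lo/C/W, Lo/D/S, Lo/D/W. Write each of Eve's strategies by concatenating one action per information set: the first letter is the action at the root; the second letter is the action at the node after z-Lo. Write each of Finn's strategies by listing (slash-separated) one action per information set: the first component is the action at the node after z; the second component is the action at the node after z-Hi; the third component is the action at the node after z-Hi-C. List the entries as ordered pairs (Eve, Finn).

vs Hi/C/S: Eve plays z → Finn plays Hi at [z] → Finn plays C at [z-Hi] → Finn plays S at [z-Hi-C] → (1, 1)
vs Hi/C/W: Eve plays z → Finn plays Hi at [z] → Finn plays C at [z-Hi] → Finn plays W at [z-Hi-C] → (0, 6)
vs Hi/D/S: Eve plays z → Finn plays Hi at [z] → Finn plays D at [z-Hi] → (6, 4)
vs Hi/D/W: Eve plays z → Finn plays Hi at [z] → Finn plays D at [z-Hi] → (6, 4)
vs Lo/C/S: Eve plays z → Finn plays Lo at [z] → Eve plays b at [z-Lo] → (1, 5)
vs Lo/C/W: Eve plays z → Finn plays Lo at [z] → Eve plays b at [z-Lo] → (1, 5)
vs Lo/D/S: Eve plays z → Finn plays Lo at [z] → Eve plays b at [z-Lo] → (1, 5)
vs Lo/D/W: Eve plays z → Finn plays Lo at [z] → Eve plays b at [z-Lo] → (1, 5)

(1,1) (0,6) (6,4) (6,4) (1,5) (1,5) (1,5) (1,5)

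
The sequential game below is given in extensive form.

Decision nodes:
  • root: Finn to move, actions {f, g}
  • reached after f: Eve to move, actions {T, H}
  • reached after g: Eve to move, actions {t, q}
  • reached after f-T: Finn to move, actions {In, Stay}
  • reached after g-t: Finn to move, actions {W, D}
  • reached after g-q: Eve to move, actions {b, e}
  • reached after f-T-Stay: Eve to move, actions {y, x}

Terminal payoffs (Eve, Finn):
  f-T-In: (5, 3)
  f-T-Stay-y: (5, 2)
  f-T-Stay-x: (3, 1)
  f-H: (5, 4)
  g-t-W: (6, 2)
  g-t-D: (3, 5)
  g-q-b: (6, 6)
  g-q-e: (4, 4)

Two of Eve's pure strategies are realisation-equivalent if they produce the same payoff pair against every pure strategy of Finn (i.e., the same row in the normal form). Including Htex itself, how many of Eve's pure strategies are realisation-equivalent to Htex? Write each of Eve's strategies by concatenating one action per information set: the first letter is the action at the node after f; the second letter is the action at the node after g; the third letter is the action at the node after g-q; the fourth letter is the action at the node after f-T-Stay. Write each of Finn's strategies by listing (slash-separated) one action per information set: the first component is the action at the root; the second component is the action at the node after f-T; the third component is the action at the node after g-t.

Row for Htex (columns f/In/W, f/In/D, f/Stay/W, f/Stay/D, g/In/W, g/In/D, g/Stay/W, g/Stay/D): (5,4) (5,4) (5,4) (5,4) (6,2) (3,5) (6,2) (3,5).
Under Htex, Eve's choice at the node after g-q and at the node after f-T-Stay can never be reached regardless of what Finn does, so varying those choices leaves every outcome unchanged.
Holding the reachable choices fixed and varying the unreachable ones freely already gives 2 × 2 = 4 equivalent strategies.
No other strategy reproduces this row, so those 4 are the full class: Htby, Htbx, Htey, Htex.

4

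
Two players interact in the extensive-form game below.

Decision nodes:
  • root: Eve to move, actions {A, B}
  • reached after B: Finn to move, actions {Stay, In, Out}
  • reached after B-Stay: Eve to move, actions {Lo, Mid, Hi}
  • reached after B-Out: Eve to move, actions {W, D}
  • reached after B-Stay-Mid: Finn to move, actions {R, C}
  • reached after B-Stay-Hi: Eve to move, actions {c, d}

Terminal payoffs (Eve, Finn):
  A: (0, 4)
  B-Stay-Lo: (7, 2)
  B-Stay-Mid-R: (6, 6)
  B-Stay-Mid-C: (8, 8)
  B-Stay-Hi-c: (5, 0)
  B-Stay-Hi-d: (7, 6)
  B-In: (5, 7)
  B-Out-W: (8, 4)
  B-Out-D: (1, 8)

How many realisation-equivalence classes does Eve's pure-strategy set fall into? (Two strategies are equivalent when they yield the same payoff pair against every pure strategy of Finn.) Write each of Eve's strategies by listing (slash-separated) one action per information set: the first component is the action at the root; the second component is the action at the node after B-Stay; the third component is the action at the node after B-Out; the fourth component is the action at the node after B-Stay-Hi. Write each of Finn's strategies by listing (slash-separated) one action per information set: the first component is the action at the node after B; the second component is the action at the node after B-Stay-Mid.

9

Eve has 24 pure strategies: A/Lo/W/c, A/Lo/W/d, A/Lo/D/c, A/Lo/D/d, A/Mid/W/c, A/Mid/W/d, A/Mid/D/c, A/Mid/D/d, A/Hi/W/c, A/Hi/W/d, A/Hi/D/c, A/Hi/D/d, B/Lo/W/c, B/Lo/W/d, B/Lo/D/c, B/Lo/D/d, B/Mid/W/c, B/Mid/W/d, B/Mid/D/c, B/Mid/D/d, B/Hi/W/c, B/Hi/W/d, B/Hi/D/c, B/Hi/D/d. Columns: Stay/R, Stay/C, In/R, In/C, Out/R, Out/C.
{A/Lo/W/c, A/Lo/W/d, A/Lo/D/c, A/Lo/D/d, A/Mid/W/c, A/Mid/W/d, A/Mid/D/c, A/Mid/D/d, A/Hi/W/c, A/Hi/W/d, A/Hi/D/c, A/Hi/D/d} → row (0,4) (0,4) (0,4) (0,4) (0,4) (0,4)
{B/Lo/W/c, B/Lo/W/d} → row (7,2) (7,2) (5,7) (5,7) (8,4) (8,4)
{B/Lo/D/c, B/Lo/D/d} → row (7,2) (7,2) (5,7) (5,7) (1,8) (1,8)
{B/Mid/W/c, B/Mid/W/d} → row (6,6) (8,8) (5,7) (5,7) (8,4) (8,4)
{B/Mid/D/c, B/Mid/D/d} → row (6,6) (8,8) (5,7) (5,7) (1,8) (1,8)
{B/Hi/W/c} → row (5,0) (5,0) (5,7) (5,7) (8,4) (8,4)
{B/Hi/W/d} → row (7,6) (7,6) (5,7) (5,7) (8,4) (8,4)
{B/Hi/D/c} → row (5,0) (5,0) (5,7) (5,7) (1,8) (1,8)
{B/Hi/D/d} → row (7,6) (7,6) (5,7) (5,7) (1,8) (1,8)
That's 9 distinct rows out of 24 strategies.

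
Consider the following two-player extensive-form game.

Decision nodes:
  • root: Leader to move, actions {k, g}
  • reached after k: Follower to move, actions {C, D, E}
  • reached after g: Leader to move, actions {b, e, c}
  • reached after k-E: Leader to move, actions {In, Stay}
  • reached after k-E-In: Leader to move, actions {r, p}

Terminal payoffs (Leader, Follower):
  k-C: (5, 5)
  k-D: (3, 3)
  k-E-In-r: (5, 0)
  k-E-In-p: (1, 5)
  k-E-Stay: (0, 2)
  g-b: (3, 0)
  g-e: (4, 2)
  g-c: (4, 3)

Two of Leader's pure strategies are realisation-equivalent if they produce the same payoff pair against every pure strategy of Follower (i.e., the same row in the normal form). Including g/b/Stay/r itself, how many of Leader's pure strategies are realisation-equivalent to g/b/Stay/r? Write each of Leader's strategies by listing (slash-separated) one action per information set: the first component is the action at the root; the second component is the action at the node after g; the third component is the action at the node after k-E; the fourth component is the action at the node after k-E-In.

4

Row for g/b/Stay/r (columns C, D, E): (3,0) (3,0) (3,0).
Under g/b/Stay/r, Leader's choice at the node after k-E and at the node after k-E-In can never be reached regardless of what Follower does, so varying those choices leaves every outcome unchanged.
Holding the reachable choices fixed and varying the unreachable ones freely already gives 2 × 2 = 4 equivalent strategies.
No other strategy reproduces this row, so those 4 are the full class: g/b/In/r, g/b/In/p, g/b/Stay/r, g/b/Stay/p.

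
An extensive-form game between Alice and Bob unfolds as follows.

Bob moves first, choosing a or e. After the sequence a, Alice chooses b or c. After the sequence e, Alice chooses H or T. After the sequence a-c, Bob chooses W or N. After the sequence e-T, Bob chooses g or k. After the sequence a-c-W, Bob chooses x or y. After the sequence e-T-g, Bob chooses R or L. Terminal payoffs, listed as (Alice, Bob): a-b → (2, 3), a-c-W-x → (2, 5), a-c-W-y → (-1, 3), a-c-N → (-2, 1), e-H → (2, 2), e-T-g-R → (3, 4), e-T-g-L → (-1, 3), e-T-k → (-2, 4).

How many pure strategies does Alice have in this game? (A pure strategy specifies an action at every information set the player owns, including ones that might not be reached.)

4

Alice owns the node after a with actions {b, c} — two choices.
Alice owns the node after e with actions {H, T} — two choices.
A pure strategy fixes one action at each information set independently, so the count is the product 2 × 2 = 4.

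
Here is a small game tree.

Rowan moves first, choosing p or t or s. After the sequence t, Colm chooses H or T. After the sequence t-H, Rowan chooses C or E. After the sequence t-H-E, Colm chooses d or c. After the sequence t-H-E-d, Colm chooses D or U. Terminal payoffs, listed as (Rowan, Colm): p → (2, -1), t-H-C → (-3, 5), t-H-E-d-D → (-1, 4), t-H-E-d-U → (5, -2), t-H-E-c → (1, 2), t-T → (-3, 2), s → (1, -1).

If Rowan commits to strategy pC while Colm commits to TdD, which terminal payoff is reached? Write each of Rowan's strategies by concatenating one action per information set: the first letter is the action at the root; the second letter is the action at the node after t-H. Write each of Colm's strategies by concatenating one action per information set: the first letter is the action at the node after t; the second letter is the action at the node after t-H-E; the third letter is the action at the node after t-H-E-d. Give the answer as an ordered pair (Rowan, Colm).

(2, -1)

Trace the play path from the root:
  Rowan plays p
→ terminal payoff (2, -1).
(Rowan's choice at the node after t-H is never reached on this path, so it doesn't affect the outcome.)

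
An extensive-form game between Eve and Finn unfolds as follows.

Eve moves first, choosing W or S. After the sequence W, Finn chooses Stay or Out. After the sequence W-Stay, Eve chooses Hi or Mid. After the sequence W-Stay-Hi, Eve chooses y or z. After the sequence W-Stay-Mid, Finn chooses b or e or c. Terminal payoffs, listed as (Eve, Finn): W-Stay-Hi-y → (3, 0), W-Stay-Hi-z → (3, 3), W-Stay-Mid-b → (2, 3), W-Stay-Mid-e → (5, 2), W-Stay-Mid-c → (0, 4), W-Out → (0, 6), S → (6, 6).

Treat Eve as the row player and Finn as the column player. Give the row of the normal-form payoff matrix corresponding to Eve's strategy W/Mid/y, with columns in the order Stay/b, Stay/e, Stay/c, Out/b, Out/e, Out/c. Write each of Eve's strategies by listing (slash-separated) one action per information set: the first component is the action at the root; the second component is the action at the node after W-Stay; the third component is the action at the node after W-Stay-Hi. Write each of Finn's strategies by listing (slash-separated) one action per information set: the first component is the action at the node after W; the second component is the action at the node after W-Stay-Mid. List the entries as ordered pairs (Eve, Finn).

vs Stay/b: Eve plays W → Finn plays Stay at [W] → Eve plays Mid at [W-Stay] → Finn plays b at [W-Stay-Mid] → (2, 3)
vs Stay/e: Eve plays W → Finn plays Stay at [W] → Eve plays Mid at [W-Stay] → Finn plays e at [W-Stay-Mid] → (5, 2)
vs Stay/c: Eve plays W → Finn plays Stay at [W] → Eve plays Mid at [W-Stay] → Finn plays c at [W-Stay-Mid] → (0, 4)
vs Out/b: Eve plays W → Finn plays Out at [W] → (0, 6)
vs Out/e: Eve plays W → Finn plays Out at [W] → (0, 6)
vs Out/c: Eve plays W → Finn plays Out at [W] → (0, 6)

(2,3) (5,2) (0,4) (0,6) (0,6) (0,6)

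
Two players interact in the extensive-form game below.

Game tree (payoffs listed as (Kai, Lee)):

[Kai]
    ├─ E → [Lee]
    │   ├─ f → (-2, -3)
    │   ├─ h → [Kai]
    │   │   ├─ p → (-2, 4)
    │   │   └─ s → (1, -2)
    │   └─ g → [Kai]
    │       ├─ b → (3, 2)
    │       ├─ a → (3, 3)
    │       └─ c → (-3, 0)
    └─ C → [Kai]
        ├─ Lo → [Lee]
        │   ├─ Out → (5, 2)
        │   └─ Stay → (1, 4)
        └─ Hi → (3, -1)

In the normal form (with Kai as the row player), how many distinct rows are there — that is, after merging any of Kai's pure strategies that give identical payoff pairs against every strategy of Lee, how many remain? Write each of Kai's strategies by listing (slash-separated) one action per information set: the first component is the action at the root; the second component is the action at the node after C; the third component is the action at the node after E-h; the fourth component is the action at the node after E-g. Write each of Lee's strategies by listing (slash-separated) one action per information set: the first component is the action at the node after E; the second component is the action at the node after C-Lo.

Kai has 24 pure strategies: E/Lo/p/b, E/Lo/p/a, E/Lo/p/c, E/Lo/s/b, E/Lo/s/a, E/Lo/s/c, E/Hi/p/b, E/Hi/p/a, E/Hi/p/c, E/Hi/s/b, E/Hi/s/a, E/Hi/s/c, C/Lo/p/b, C/Lo/p/a, C/Lo/p/c, C/Lo/s/b, C/Lo/s/a, C/Lo/s/c, C/Hi/p/b, C/Hi/p/a, C/Hi/p/c, C/Hi/s/b, C/Hi/s/a, C/Hi/s/c. Columns: f/Out, f/Stay, h/Out, h/Stay, g/Out, g/Stay.
{E/Lo/p/b, E/Hi/p/b} → row (-2,-3) (-2,-3) (-2,4) (-2,4) (3,2) (3,2)
{E/Lo/p/a, E/Hi/p/a} → row (-2,-3) (-2,-3) (-2,4) (-2,4) (3,3) (3,3)
{E/Lo/p/c, E/Hi/p/c} → row (-2,-3) (-2,-3) (-2,4) (-2,4) (-3,0) (-3,0)
{E/Lo/s/b, E/Hi/s/b} → row (-2,-3) (-2,-3) (1,-2) (1,-2) (3,2) (3,2)
{E/Lo/s/a, E/Hi/s/a} → row (-2,-3) (-2,-3) (1,-2) (1,-2) (3,3) (3,3)
{E/Lo/s/c, E/Hi/s/c} → row (-2,-3) (-2,-3) (1,-2) (1,-2) (-3,0) (-3,0)
{C/Lo/p/b, C/Lo/p/a, C/Lo/p/c, C/Lo/s/b, C/Lo/s/a, C/Lo/s/c} → row (5,2) (1,4) (5,2) (1,4) (5,2) (1,4)
{C/Hi/p/b, C/Hi/p/a, C/Hi/p/c, C/Hi/s/b, C/Hi/s/a, C/Hi/s/c} → row (3,-1) (3,-1) (3,-1) (3,-1) (3,-1) (3,-1)
That's 8 distinct rows out of 24 strategies.

8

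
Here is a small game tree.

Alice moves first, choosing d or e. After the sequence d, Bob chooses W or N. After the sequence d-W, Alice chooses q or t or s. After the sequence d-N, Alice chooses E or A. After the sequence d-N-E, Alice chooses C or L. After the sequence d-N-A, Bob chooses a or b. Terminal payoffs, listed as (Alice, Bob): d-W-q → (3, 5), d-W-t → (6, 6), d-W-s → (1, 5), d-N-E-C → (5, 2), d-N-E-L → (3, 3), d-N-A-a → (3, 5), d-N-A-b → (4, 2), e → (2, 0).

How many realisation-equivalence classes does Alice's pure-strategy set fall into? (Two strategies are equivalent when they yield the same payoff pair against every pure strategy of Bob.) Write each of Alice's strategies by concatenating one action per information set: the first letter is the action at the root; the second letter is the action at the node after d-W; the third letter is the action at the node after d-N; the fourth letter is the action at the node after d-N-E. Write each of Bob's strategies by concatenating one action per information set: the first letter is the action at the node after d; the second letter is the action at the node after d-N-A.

10

Alice has 24 pure strategies: dqEC, dqEL, dqAC, dqAL, dtEC, dtEL, dtAC, dtAL, dsEC, dsEL, dsAC, dsAL, eqEC, eqEL, eqAC, eqAL, etEC, etEL, etAC, etAL, esEC, esEL, esAC, esAL. Columns: Wa, Wb, Na, Nb.
{dqEC} → row (3,5) (3,5) (5,2) (5,2)
{dqEL} → row (3,5) (3,5) (3,3) (3,3)
{dqAC, dqAL} → row (3,5) (3,5) (3,5) (4,2)
{dtEC} → row (6,6) (6,6) (5,2) (5,2)
{dtEL} → row (6,6) (6,6) (3,3) (3,3)
{dtAC, dtAL} → row (6,6) (6,6) (3,5) (4,2)
{dsEC} → row (1,5) (1,5) (5,2) (5,2)
{dsEL} → row (1,5) (1,5) (3,3) (3,3)
{dsAC, dsAL} → row (1,5) (1,5) (3,5) (4,2)
{eqEC, eqEL, eqAC, eqAL, etEC, etEL, etAC, etAL, esEC, esEL, esAC, esAL} → row (2,0) (2,0) (2,0) (2,0)
That's 10 distinct rows out of 24 strategies.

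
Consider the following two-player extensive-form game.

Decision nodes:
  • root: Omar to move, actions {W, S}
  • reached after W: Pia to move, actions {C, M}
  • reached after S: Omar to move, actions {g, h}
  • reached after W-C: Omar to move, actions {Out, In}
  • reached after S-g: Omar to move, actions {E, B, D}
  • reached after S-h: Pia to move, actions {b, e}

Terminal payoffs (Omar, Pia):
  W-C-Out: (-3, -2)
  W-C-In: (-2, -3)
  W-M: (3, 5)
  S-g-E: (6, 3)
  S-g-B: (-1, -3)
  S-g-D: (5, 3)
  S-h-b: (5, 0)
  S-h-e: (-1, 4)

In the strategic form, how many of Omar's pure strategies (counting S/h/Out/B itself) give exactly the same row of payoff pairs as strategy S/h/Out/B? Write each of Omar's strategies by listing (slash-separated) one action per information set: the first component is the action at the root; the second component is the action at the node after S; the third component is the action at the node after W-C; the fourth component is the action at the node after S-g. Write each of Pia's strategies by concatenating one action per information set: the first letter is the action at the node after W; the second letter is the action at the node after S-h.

Row for S/h/Out/B (columns Cb, Ce, Mb, Me): (5,0) (-1,4) (5,0) (-1,4).
Under S/h/Out/B, Omar's choice at the node after W-C and at the node after S-g can never be reached regardless of what Pia does, so varying those choices leaves every outcome unchanged.
Holding the reachable choices fixed and varying the unreachable ones freely already gives 2 × 3 = 6 equivalent strategies.
No other strategy reproduces this row, so those 6 are the full class: S/h/Out/E, S/h/Out/B, S/h/Out/D, S/h/In/E, S/h/In/B, S/h/In/D.

6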